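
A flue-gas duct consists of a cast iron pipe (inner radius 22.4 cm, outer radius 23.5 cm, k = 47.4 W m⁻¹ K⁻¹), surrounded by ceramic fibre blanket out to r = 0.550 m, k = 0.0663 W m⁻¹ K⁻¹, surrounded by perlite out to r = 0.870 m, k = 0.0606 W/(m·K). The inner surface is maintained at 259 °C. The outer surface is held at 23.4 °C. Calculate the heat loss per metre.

Q' = 72.6 W/m

Treat each layer as a resistance in series:
  R'_cast iron = ln(0.235/0.224)/(2πk) = 0.04794/(2π·47.4) = 1.610×10^-4 m·K/W
  R'_ceramic fibre blanket = ln(0.550/0.235)/(2πk) = 0.8503/(2π·0.0663) = 2.041 m·K/W
  R'_perlite = ln(0.870/0.550)/(2πk) = 0.4586/(2π·0.0606) = 1.204 m·K/W
ΣR = 1.610×10^-4 + 2.041 + 1.204 = 3.245 m·K/W
Q' = ΔT/ΣR = (259 °C − 23.4 °C)/3.245 = 72.6 W/m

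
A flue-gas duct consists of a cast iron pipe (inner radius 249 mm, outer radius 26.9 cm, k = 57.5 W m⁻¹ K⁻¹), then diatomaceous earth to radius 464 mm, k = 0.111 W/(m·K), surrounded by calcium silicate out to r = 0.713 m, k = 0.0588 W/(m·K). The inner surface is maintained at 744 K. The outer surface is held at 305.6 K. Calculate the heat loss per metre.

Q' = 225 W/m

Resistance network (inner→outer):
  R'_cast iron = ln(0.269/0.249)/(2πk) = 0.07726/(2π·57.5) = 2.138×10^-4 m·K/W
  R'_diatomaceous earth = ln(0.464/0.269)/(2πk) = 0.5452/(2π·0.111) = 0.7817 m·K/W
  R'_calcium silicate = ln(0.713/0.464)/(2πk) = 0.4296/(2π·0.0588) = 1.163 m·K/W
ΣR = 2.138×10^-4 + 0.7817 + 1.163 = 1.945 m·K/W
Q' = ΔT/ΣR = (744 K − 305.6 K)/1.945 = 225 W/m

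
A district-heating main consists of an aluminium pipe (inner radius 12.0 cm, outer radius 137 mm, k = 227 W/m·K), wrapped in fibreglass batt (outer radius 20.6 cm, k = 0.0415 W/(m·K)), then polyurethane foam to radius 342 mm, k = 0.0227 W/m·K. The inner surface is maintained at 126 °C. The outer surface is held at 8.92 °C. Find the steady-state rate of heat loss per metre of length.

Resistance network (inner→outer):
  R'_aluminium = ln(0.137/0.120)/(2πk) = 0.1325/(2π·227) = 9.289×10^-5 m·K/W
  R'_fibreglass batt = ln(0.206/0.137)/(2πk) = 0.4079/(2π·0.0415) = 1.564 m·K/W
  R'_polyurethane foam = ln(0.342/0.206)/(2πk) = 0.5069/(2π·0.0227) = 3.554 m·K/W
ΣR = 9.289×10^-5 + 1.564 + 3.554 = 5.118 m·K/W
Q' = ΔT/ΣR = (126 °C − 8.92 °C)/5.118 = 22.9 W/m

Q' = 22.9 W/m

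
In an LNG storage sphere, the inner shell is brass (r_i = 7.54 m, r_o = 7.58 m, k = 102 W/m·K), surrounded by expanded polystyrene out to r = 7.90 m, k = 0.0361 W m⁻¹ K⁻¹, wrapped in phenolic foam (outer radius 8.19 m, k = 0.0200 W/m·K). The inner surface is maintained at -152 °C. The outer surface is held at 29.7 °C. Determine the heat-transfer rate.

Series thermal resistances, inner to outer:
  R_brass = (1/7.54 − 1/7.58)/(4πk) = 6.999×10^-4/(4π·102) = 5.460×10^-7 K/W
  R_expanded polystyrene = (1/7.58 − 1/7.90)/(4πk) = 0.005344/(4π·0.0361) = 0.01178 K/W
  R_phenolic foam = (1/7.90 − 1/8.19)/(4πk) = 0.004482/(4π·0.0200) = 0.01783 K/W
ΣR = 5.460×10^-7 + 0.01178 + 0.01783 = 0.02961 K/W
Q = ΔT/ΣR = (-152 °C − 29.7 °C)/0.02961 = -6140 W
(Negative Q ⇒ heat flows inward; heat gain = 6140 W.)

Q = 6.14 kW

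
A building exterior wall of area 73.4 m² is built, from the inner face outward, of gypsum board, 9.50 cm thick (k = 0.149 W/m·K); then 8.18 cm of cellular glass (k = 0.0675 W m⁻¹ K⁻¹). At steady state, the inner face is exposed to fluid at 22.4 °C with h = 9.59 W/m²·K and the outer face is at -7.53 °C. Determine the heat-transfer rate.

Series thermal resistances, inner to outer:
  R_conv,in = 1/(hA) = 1/(9.59·73.4) = 0.001421 K/W
  R_gypsum board = L/(kA) = 0.0950/(0.149·73.4) = 0.008686 K/W
  R_cellular glass = L/(kA) = 0.0818/(0.0675·73.4) = 0.01651 K/W
ΣR = 0.001421 + 0.008686 + 0.01651 = 0.02662 K/W
Q = ΔT/ΣR = (22.4 °C − -7.53 °C)/0.02662 = 1120 W

Q = 1120 W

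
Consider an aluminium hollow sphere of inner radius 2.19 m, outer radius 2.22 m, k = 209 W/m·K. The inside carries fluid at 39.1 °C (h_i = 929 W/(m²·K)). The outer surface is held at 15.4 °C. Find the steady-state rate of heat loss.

Q = 1170 kW

Series thermal resistances, inner to outer:
  R_conv,in = 1/(4πr²h) = 1/(4π·2.19²·929) = 1.786×10^-5 K/W
  R_aluminium = (1/2.19 − 1/2.22)/(4πk) = 0.006171/(4π·209) = 2.349×10^-6 K/W
ΣR = 1.786×10^-5 + 2.349×10^-6 = 2.021×10^-5 K/W
Q = ΔT/ΣR = (39.1 °C − 15.4 °C)/2.021×10^-5 = 1.17×10^6 W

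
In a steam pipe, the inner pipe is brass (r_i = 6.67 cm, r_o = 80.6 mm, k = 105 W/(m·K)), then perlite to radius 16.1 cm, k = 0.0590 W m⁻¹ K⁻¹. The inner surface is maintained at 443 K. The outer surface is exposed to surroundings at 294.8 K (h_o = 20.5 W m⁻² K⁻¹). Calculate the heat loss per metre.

Resistance network (inner→outer):
  R'_brass = ln(0.0806/0.0667)/(2πk) = 0.1893/(2π·105) = 2.869×10^-4 m·K/W
  R'_perlite = ln(0.161/0.0806)/(2πk) = 0.6919/(2π·0.0590) = 1.866 m·K/W
  R'_conv,out = 1/(2πr h) = 1/(2π·0.161·20.5) = 0.04822 m·K/W
ΣR = 2.869×10^-4 + 1.866 + 0.04822 = 1.915 m·K/W
Q' = ΔT/ΣR = (443 K − 294.8 K)/1.915 = 77.4 W/m

Q' = 77.4 W/m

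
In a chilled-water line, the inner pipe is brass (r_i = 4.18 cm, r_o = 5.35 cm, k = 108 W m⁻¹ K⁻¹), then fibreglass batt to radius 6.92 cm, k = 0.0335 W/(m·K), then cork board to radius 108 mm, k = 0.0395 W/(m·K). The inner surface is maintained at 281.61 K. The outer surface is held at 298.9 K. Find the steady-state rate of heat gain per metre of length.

Q' = 5.73 W/m

Resistance network (inner→outer):
  R'_brass = ln(0.0535/0.0418)/(2πk) = 0.2468/(2π·108) = 3.637×10^-4 m·K/W
  R'_fibreglass batt = ln(0.0692/0.0535)/(2πk) = 0.2573/(2π·0.0335) = 1.222 m·K/W
  R'_cork board = ln(0.108/0.0692)/(2πk) = 0.4451/(2π·0.0395) = 1.794 m·K/W
ΣR = 3.637×10^-4 + 1.222 + 1.794 = 3.016 m·K/W
Q' = ΔT/ΣR = (281.61 K − 298.9 K)/3.016 = -5.73 W/m
(Negative Q' ⇒ heat flows inward; heat gain = 5.73 W/m.)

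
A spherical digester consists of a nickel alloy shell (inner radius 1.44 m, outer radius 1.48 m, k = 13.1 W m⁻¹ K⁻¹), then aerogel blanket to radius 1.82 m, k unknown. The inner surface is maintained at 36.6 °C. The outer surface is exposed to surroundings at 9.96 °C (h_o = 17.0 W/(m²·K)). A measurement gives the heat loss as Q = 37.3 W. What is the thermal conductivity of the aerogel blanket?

ΣR = ΔT/Q = |36.6 − 9.96|/37.3 = 0.7142 K/W
Known resistances:
  R_nickel alloy = (1/1.44 − 1/1.48)/(4πk) = 0.01877/(4π·13.1) = 1.140×10^-4 K/W
  R_conv,out = 1/(4πr²h) = 1/(4π·1.82²·17.0) = 0.001413 K/W
R_aerogel blanket = ΣR − ΣR_known = 0.7142 − 0.001527 = 0.7127 K/W
(1/r₁−1/r₂)/(4πk) = 0.7127 ⇒ k = 0.1262/(4π·0.7127) = 0.0141 W/m·K

k = 0.0141 W/m·K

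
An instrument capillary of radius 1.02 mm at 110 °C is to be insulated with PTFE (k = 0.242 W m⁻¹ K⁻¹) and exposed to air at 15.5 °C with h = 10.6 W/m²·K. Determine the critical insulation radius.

For a cylinder, r_cr = k_ins/h = 0.242/10.6 = 0.0228 m = 2.28 cm

r_cr = 2.28 cm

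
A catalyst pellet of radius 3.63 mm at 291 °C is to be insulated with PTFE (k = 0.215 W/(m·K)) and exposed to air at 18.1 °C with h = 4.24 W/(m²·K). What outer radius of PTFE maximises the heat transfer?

For a sphere, r_cr = 2k_ins/h = 2·0.215/4.24 = 0.101 m = 10.1 cm

r_cr = 10.1 cm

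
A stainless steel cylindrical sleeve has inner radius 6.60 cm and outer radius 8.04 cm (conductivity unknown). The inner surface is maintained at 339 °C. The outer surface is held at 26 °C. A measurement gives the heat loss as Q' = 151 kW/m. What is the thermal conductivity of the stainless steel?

ΣR = ΔT/Q' = |339 − 26|/1.51×10^5 = 0.002073 m·K/W
ln(r₂/r₁)/(2πk) = 0.002073 ⇒ k = 0.1974/(2π·0.002073) = 15.2 W/m·K

k = 15.2 W/m·K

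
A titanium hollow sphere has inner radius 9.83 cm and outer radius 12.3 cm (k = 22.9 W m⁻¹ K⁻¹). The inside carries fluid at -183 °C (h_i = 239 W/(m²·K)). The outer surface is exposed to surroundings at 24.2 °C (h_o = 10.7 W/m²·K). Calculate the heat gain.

Series thermal resistances, inner to outer:
  R_conv,in = 1/(4πr²h) = 1/(4π·0.0983²·239) = 0.03446 K/W
  R_titanium = (1/0.0983 − 1/0.123)/(4πk) = 2.043/(4π·22.9) = 0.007099 K/W
  R_conv,out = 1/(4πr²h) = 1/(4π·0.123²·10.7) = 0.4916 K/W
ΣR = 0.03446 + 0.007099 + 0.4916 = 0.5332 K/W
Q = ΔT/ΣR = (-183 °C − 24.2 °C)/0.5332 = -389 W
(Negative Q ⇒ heat flows inward; heat gain = 389 W.)

Q = 389 W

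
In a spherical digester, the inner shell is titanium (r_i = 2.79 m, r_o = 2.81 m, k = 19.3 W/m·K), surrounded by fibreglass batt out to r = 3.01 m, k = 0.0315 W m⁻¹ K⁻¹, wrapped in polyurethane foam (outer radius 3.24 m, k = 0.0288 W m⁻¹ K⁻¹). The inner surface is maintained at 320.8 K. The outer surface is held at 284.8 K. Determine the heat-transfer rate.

Resistance network (inner→outer):
  R_titanium = (1/2.79 − 1/2.81)/(4πk) = 0.002551/(4π·19.3) = 1.052×10^-5 K/W
  R_fibreglass batt = (1/2.81 − 1/3.01)/(4πk) = 0.02365/(4π·0.0315) = 0.05974 K/W
  R_polyurethane foam = (1/3.01 − 1/3.24)/(4πk) = 0.02358/(4π·0.0288) = 0.06516 K/W
ΣR = 1.052×10^-5 + 0.05974 + 0.06516 = 0.1249 K/W
Q = ΔT/ΣR = (320.8 K − 284.8 K)/0.1249 = 288 W

Q = 288 W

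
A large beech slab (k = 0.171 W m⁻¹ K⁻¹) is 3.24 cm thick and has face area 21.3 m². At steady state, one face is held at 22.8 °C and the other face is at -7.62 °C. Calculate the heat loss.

Q = kA·ΔT/L = 0.171 × 21.3 × |22.8 °C − -7.62 °C| / 0.0324 = 3420 W

Q = 3.42 kW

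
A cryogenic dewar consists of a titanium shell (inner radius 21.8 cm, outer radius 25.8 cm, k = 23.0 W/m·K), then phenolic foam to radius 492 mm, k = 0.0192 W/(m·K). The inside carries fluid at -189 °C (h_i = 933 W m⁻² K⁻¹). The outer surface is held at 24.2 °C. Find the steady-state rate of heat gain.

Q = 27.9 W

Treat each layer as a resistance in series:
  R_conv,in = 1/(4πr²h) = 1/(4π·0.218²·933) = 0.001795 K/W
  R_titanium = (1/0.218 − 1/0.258)/(4πk) = 0.7112/(4π·23.0) = 0.002461 K/W
  R_phenolic foam = (1/0.258 − 1/0.492)/(4πk) = 1.843/(4π·0.0192) = 7.640 K/W
ΣR = 0.001795 + 0.002461 + 7.640 = 7.644 K/W
Q = ΔT/ΣR = (-189 °C − 24.2 °C)/7.644 = -27.9 W
(Negative Q ⇒ heat flows inward; heat gain = 27.9 W.)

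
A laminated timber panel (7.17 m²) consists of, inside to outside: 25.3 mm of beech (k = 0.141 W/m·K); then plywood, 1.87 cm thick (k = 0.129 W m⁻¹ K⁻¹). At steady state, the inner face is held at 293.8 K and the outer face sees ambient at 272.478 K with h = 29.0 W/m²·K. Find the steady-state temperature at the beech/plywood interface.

T = 283.1 K

Series thermal resistances, inner to outer:
  R_beech = L/(kA) = 0.0253/(0.141·7.17) = 0.02503 K/W
  R_plywood = L/(kA) = 0.0187/(0.129·7.17) = 0.02022 K/W
  R_conv,out = 1/(hA) = 1/(29.0·7.17) = 0.004809 K/W
ΣR = 0.02503 + 0.02022 + 0.004809 = 0.05006 K/W
Q = ΔT/ΣR = (293.8 K − 272.478 K)/0.05006 = 425.9 W
From the inner boundary to the beech/plywood interface, ΣR_partial = 0.02503 K/W.
T_interface = T_in − Q·ΣR_partial = 293.8 K − (425.9)(0.02503) = 283.1 K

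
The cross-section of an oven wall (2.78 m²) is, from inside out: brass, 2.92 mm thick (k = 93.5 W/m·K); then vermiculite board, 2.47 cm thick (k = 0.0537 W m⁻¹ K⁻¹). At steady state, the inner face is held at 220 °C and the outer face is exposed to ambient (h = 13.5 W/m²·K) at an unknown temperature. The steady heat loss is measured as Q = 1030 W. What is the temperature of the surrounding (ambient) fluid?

T_out = 22.1 °C

Series resistances:
  R_brass = L/(kA) = 0.00292/(93.5·2.78) = 1.123×10^-5 K/W
  R_vermiculite board = L/(kA) = 0.0247/(0.0537·2.78) = 0.1655 K/W
  R_conv,out = 1/(hA) = 1/(13.5·2.78) = 0.02665 K/W
ΣR = 0.1921 K/W
ΔT = Q·ΣR = 1030 × 0.1921 = 197.9 K
Heat flows outward, so T_out = T_in − ΔT = 220 − 197.9 = 22.1 °C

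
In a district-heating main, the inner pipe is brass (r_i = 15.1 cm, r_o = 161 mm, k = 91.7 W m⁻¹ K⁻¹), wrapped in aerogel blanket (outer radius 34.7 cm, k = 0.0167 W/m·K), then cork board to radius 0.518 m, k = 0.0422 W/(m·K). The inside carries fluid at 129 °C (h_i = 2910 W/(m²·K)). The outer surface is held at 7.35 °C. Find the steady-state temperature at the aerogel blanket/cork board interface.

T = 28.2 °C

Resistance network (inner→outer):
  R'_conv,in = 1/(2πr h) = 1/(2π·0.151·2910) = 3.622×10^-4 m·K/W
  R'_brass = ln(0.161/0.151)/(2πk) = 0.06412/(2π·91.7) = 1.113×10^-4 m·K/W
  R'_aerogel blanket = ln(0.347/0.161)/(2πk) = 0.7679/(2π·0.0167) = 7.318 m·K/W
  R'_cork board = ln(0.518/0.347)/(2πk) = 0.4007/(2π·0.0422) = 1.511 m·K/W
ΣR = 3.622×10^-4 + 1.113×10^-4 + 7.318 + 1.511 = 8.829 m·K/W
Q' = ΔT/ΣR = (129 °C − 7.35 °C)/8.829 = 13.78 W/m
From the inner boundary to the aerogel blanket/cork board interface, ΣR_partial = 7.318 m·K/W.
T_interface = T_in − Q'·ΣR_partial = 129 °C − (13.78)(7.318) = 28.2 °C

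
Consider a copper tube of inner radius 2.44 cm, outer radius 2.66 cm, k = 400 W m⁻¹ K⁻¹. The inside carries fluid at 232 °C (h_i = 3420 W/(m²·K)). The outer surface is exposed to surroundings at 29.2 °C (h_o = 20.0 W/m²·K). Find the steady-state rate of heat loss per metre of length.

Q' = 674 W/m

Treat each layer as a resistance in series:
  R'_conv,in = 1/(2πr h) = 1/(2π·0.0244·3420) = 0.001907 m·K/W
  R'_copper = ln(0.0266/0.0244)/(2πk) = 0.08633/(2π·400) = 3.435×10^-5 m·K/W
  R'_conv,out = 1/(2πr h) = 1/(2π·0.0266·20.0) = 0.2992 m·K/W
ΣR = 0.001907 + 3.435×10^-5 + 0.2992 = 0.3011 m·K/W
Q' = ΔT/ΣR = (232 °C − 29.2 °C)/0.3011 = 674 W/m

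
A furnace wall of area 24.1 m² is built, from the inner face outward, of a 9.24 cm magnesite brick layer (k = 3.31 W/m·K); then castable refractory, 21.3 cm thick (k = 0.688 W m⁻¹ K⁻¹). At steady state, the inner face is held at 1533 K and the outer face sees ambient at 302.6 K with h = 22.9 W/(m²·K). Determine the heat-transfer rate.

Q = 77800 W

Treat each layer as a resistance in series:
  R_magnesite brick = L/(kA) = 0.0924/(3.31·24.1) = 0.001158 K/W
  R_castable refractory = L/(kA) = 0.213/(0.688·24.1) = 0.01285 K/W
  R_conv,out = 1/(hA) = 1/(22.9·24.1) = 0.001812 K/W
ΣR = 0.001158 + 0.01285 + 0.001812 = 0.01582 K/W
Q = ΔT/ΣR = (1533 K − 302.6 K)/0.01582 = 77800 W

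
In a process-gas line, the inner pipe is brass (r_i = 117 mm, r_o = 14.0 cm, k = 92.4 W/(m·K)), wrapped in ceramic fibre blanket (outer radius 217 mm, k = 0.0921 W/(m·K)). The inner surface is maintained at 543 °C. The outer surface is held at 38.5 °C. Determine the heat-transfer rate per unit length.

Resistance network (inner→outer):
  R'_brass = ln(0.140/0.117)/(2πk) = 0.1795/(2π·92.4) = 3.091×10^-4 m·K/W
  R'_ceramic fibre blanket = ln(0.217/0.140)/(2πk) = 0.4383/(2π·0.0921) = 0.7573 m·K/W
ΣR = 3.091×10^-4 + 0.7573 = 0.7576 m·K/W
Q' = ΔT/ΣR = (543 °C − 38.5 °C)/0.7576 = 666 W/m

Q' = 666 W/m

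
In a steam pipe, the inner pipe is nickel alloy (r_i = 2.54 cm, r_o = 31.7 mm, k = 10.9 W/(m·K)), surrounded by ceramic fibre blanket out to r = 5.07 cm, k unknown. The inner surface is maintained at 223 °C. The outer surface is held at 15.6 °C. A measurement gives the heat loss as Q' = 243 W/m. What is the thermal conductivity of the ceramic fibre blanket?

ΣR = ΔT/Q' = |223 − 15.6|/243 = 0.8535 m·K/W
Known resistances:
  R'_nickel alloy = ln(0.0317/0.0254)/(2πk) = 0.2216/(2π·10.9) = 0.003235 m·K/W
R_ceramic fibre blanket = ΣR − ΣR_known = 0.8535 − 0.003235 = 0.8503 m·K/W
ln(r₂/r₁)/(2πk) = 0.8503 ⇒ k = 0.4696/(2π·0.8503) = 0.0879 W/m·K

k = 0.0879 W/m·K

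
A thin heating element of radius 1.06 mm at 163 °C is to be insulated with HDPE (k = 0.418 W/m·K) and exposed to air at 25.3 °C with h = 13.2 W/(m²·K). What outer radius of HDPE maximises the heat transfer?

For a cylinder, r_cr = k_ins/h = 0.418/13.2 = 0.0317 m = 3.17 cm

r_cr = 3.17 cm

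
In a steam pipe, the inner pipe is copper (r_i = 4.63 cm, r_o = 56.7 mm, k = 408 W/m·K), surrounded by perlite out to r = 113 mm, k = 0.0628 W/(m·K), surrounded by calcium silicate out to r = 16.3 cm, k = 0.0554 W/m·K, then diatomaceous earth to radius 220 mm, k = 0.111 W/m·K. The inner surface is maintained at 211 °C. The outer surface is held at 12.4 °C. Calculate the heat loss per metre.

Series thermal resistances, inner to outer:
  R'_copper = ln(0.0567/0.0463)/(2πk) = 0.2026/(2π·408) = 7.904×10^-5 m·K/W
  R'_perlite = ln(0.113/0.0567)/(2πk) = 0.6896/(2π·0.0628) = 1.748 m·K/W
  R'_calcium silicate = ln(0.163/0.113)/(2πk) = 0.3664/(2π·0.0554) = 1.052 m·K/W
  R'_diatomaceous earth = ln(0.220/0.163)/(2πk) = 0.2999/(2π·0.111) = 0.4300 m·K/W
ΣR = 7.904×10^-5 + 1.748 + 1.052 + 0.4300 = 3.230 m·K/W
Q' = ΔT/ΣR = (211 °C − 12.4 °C)/3.230 = 61.5 W/m

Q' = 61.5 W/m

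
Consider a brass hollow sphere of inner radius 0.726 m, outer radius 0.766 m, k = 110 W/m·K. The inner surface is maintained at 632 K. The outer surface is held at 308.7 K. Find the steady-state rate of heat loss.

Q = 4πk·ΔT/(1/r₁ − 1/r₂) = 4π × 110 × 323.3 / (1/0.726 − 1/0.766) = 6.21×10^6 W

Q = 6210 kW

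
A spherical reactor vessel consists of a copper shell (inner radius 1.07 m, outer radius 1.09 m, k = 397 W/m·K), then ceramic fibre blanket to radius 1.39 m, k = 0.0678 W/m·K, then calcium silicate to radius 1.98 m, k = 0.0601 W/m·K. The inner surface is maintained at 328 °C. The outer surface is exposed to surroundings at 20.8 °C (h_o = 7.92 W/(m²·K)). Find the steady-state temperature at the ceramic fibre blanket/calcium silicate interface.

Series thermal resistances, inner to outer:
  R_copper = (1/1.07 − 1/1.09)/(4πk) = 0.01715/(4π·397) = 3.437×10^-6 K/W
  R_ceramic fibre blanket = (1/1.09 − 1/1.39)/(4πk) = 0.1980/(4π·0.0678) = 0.2324 K/W
  R_calcium silicate = (1/1.39 − 1/1.98)/(4πk) = 0.2144/(4π·0.0601) = 0.2838 K/W
  R_conv,out = 1/(4πr²h) = 1/(4π·1.98²·7.92) = 0.002563 K/W
ΣR = 3.437×10^-6 + 0.2324 + 0.2838 + 0.002563 = 0.5188 K/W
Q = ΔT/ΣR = (328 °C − 20.8 °C)/0.5188 = 592.1 W
From the inner boundary to the ceramic fibre blanket/calcium silicate interface, ΣR_partial = 0.2324 K/W.
T_interface = T_in − Q·ΣR_partial = 328 °C − (592.1)(0.2324) = 190 °C

T = 190 °C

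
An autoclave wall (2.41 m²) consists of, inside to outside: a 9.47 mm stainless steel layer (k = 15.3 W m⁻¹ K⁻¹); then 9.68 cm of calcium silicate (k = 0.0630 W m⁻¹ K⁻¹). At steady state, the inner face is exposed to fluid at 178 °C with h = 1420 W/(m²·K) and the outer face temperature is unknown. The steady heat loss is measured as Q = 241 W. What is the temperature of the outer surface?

Sum the resistances:
  R_conv,in = 1/(hA) = 1/(1420·2.41) = 2.922×10^-4 K/W
  R_stainless steel = L/(kA) = 0.00947/(15.3·2.41) = 2.568×10^-4 K/W
  R_calcium silicate = L/(kA) = 0.0968/(0.0630·2.41) = 0.6376 K/W
ΣR = 0.6381 K/W
ΔT = Q·ΣR = 241 × 0.6381 = 153.8 K
Heat flows outward, so T_out = T_in − ΔT = 178 − 153.8 = 24.2 °C

T_out = 24.2 °C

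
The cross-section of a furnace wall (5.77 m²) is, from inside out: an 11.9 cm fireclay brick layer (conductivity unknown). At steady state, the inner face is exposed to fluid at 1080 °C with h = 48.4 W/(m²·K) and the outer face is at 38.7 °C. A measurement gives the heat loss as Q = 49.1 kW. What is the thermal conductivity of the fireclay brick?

ΣR = ΔT/Q = |1080 − 38.7|/49100 = 0.02121 K/W
Known resistances:
  R_conv,in = 1/(hA) = 1/(48.4·5.77) = 0.003581 K/W
R_fireclay brick = ΣR − ΣR_known = 0.02121 − 0.003581 = 0.01763 K/W
L/(kA) = 0.01763 ⇒ k = 0.119/(0.01763·5.77) = 1.17 W/m·K

k = 1.17 W/m·K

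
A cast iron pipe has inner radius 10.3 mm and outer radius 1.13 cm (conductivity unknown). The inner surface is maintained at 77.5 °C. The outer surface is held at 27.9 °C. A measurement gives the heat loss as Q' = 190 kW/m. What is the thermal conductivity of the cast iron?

ΣR = ΔT/Q' = |77.5 − 27.9|/1.90×10^5 = 2.611×10^-4 m·K/W
ln(r₂/r₁)/(2πk) = 2.611×10^-4 ⇒ k = 0.09266/(2π·2.611×10^-4) = 56.5 W/m·K

k = 56.5 W/m·K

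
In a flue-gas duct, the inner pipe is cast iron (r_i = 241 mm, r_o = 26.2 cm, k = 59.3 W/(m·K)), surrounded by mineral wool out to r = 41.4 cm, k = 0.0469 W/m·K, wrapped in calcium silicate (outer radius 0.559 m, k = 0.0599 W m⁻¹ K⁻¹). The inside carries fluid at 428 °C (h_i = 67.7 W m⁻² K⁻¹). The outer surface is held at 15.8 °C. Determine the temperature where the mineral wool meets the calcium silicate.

Treat each layer as a resistance in series:
  R'_conv,in = 1/(2πr h) = 1/(2π·0.241·67.7) = 0.009755 m·K/W
  R'_cast iron = ln(0.262/0.241)/(2πk) = 0.08355/(2π·59.3) = 2.242×10^-4 m·K/W
  R'_mineral wool = ln(0.414/0.262)/(2πk) = 0.4575/(2π·0.0469) = 1.553 m·K/W
  R'_calcium silicate = ln(0.559/0.414)/(2πk) = 0.3003/(2π·0.0599) = 0.7979 m·K/W
ΣR = 0.009755 + 2.242×10^-4 + 1.553 + 0.7979 = 2.361 m·K/W
Q' = ΔT/ΣR = (428 °C − 15.8 °C)/2.361 = 174.6 W/m
From the inner boundary to the mineral wool/calcium silicate interface, ΣR_partial = 1.563 m·K/W.
T_interface = T_in − Q'·ΣR_partial = 428 °C − (174.6)(1.563) = 155 °C

T = 155 °C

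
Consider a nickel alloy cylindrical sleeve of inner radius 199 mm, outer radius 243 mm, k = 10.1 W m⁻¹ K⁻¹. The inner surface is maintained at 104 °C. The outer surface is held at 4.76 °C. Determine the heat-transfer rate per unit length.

Q' = 31.5 kW/m

Q' = 2πk·ΔT/ln(r₂/r₁) = 2π × 10.1 × 99.24 / ln(0.243/0.199) = 31500 W/m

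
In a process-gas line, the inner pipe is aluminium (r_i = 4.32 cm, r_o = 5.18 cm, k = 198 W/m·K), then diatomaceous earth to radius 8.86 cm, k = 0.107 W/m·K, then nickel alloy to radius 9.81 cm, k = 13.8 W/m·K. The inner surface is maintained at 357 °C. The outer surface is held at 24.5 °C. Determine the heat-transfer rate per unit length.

Resistance network (inner→outer):
  R'_aluminium = ln(0.0518/0.0432)/(2πk) = 0.1815/(2π·198) = 1.459×10^-4 m·K/W
  R'_diatomaceous earth = ln(0.0886/0.0518)/(2πk) = 0.5367/(2π·0.107) = 0.7984 m·K/W
  R'_nickel alloy = ln(0.0981/0.0886)/(2πk) = 0.1019/(2π·13.8) = 0.001175 m·K/W
ΣR = 1.459×10^-4 + 0.7984 + 0.001175 = 0.7997 m·K/W
Q' = ΔT/ΣR = (357 °C − 24.5 °C)/0.7997 = 416 W/m

Q' = 416 W/m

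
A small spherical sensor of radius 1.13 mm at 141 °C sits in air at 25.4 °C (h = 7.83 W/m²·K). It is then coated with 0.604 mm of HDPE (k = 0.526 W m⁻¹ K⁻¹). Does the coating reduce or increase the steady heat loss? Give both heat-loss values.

Critical radius for a sphere: r_cr = 2k/h = 0.134 m = 13.4 cm.
Outer radius after coating: r₂ = 0.00113 + 6.04×10^-4 = 0.001734 m.
Since r₁ < r_cr and r₂ ≤ r_cr, the coating moves toward the maximum at r_cr — heat loss rises.
Bare: R = 1/(4πr₁²h) = 7959 K/W; Q = 115.6/7959 = 0.0145 W.
Coated: R = R_cond + R_conv = 3427 K/W; Q = 115.6/3427 = 0.0337 W.

increases: 0.0145 → 0.0337 W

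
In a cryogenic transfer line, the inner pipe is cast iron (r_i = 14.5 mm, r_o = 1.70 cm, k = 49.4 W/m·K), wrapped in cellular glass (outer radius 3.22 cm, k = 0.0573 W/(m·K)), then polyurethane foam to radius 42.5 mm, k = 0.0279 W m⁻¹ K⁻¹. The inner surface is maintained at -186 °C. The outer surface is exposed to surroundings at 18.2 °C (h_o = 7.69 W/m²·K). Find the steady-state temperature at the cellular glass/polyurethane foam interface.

Resistance network (inner→outer):
  R'_cast iron = ln(0.0170/0.0145)/(2πk) = 0.1591/(2π·49.4) = 5.125×10^-4 m·K/W
  R'_cellular glass = ln(0.0322/0.0170)/(2πk) = 0.6388/(2π·0.0573) = 1.774 m·K/W
  R'_polyurethane foam = ln(0.0425/0.0322)/(2πk) = 0.2775/(2π·0.0279) = 1.583 m·K/W
  R'_conv,out = 1/(2πr h) = 1/(2π·0.0425·7.69) = 0.4870 m·K/W
ΣR = 5.125×10^-4 + 1.774 + 1.583 + 0.4870 = 3.845 m·K/W
Q' = ΔT/ΣR = (-186 °C − 18.2 °C)/3.845 = -53.11 W/m
From the inner boundary to the cellular glass/polyurethane foam interface, ΣR_partial = 1.775 m·K/W.
T_interface = T_in − Q'·ΣR_partial = -186 °C − (-53.11)(1.775) = -91.7 °C

T = -91.7 °C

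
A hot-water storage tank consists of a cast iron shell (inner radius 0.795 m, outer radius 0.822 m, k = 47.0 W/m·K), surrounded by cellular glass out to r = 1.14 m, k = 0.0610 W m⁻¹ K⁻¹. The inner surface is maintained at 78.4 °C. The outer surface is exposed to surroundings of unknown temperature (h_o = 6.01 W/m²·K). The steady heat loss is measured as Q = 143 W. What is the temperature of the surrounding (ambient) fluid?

Series resistances:
  R_cast iron = (1/0.795 − 1/0.822)/(4πk) = 0.04132/(4π·47.0) = 6.995×10^-5 K/W
  R_cellular glass = (1/0.822 − 1/1.14)/(4πk) = 0.3394/(4π·0.0610) = 0.4427 K/W
  R_conv,out = 1/(4πr²h) = 1/(4π·1.14²·6.01) = 0.01019 K/W
ΣR = 0.4530 K/W
ΔT = Q·ΣR = 143 × 0.4530 = 64.78 K
Heat flows outward, so T_out = T_in − ΔT = 78.4 − 64.78 = 13.6 °C

T_out = 13.6 °C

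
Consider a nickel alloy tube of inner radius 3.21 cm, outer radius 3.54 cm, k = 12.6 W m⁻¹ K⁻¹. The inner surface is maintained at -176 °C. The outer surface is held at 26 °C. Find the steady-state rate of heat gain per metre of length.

Q' = 1.63×10^5 W/m

Q' = 2πk·ΔT/ln(r₂/r₁) = 2π × 12.6 × 202 / ln(0.0354/0.0321) = 1.63×10^5 W/m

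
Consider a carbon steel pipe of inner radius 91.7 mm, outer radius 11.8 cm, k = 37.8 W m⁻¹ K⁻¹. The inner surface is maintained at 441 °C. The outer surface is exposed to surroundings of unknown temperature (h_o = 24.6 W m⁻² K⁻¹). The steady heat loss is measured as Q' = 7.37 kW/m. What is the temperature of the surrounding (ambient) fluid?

T_out = 29.1 °C

Sum the resistances:
  R'_carbon steel = ln(0.118/0.0917)/(2πk) = 0.2522/(2π·37.8) = 0.001062 m·K/W
  R'_conv,out = 1/(2πr h) = 1/(2π·0.118·24.6) = 0.05483 m·K/W
ΣR = 0.05589 m·K/W
ΔT = Q'·ΣR = 7370 × 0.05589 = 411.9 K
Heat flows outward, so T_out = T_in − ΔT = 441 − 411.9 = 29.1 °C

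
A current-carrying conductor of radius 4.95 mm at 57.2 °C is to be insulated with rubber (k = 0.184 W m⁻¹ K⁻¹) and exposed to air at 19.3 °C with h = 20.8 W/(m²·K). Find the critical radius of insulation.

r_cr = 0.885 cm

For a cylinder, r_cr = k_ins/h = 0.184/20.8 = 0.00885 m = 0.885 cm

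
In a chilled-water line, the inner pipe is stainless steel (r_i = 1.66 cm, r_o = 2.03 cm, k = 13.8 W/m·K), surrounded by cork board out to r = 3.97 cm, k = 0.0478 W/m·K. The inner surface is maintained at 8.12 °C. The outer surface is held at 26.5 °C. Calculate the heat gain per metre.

Resistance network (inner→outer):
  R'_stainless steel = ln(0.0203/0.0166)/(2πk) = 0.2012/(2π·13.8) = 0.002321 m·K/W
  R'_cork board = ln(0.0397/0.0203)/(2πk) = 0.6707/(2π·0.0478) = 2.233 m·K/W
ΣR = 0.002321 + 2.233 = 2.235 m·K/W
Q' = ΔT/ΣR = (8.12 °C − 26.5 °C)/2.235 = -8.22 W/m
(Negative Q' ⇒ heat flows inward; heat gain = 8.22 W/m.)

Q' = 8.22 W/m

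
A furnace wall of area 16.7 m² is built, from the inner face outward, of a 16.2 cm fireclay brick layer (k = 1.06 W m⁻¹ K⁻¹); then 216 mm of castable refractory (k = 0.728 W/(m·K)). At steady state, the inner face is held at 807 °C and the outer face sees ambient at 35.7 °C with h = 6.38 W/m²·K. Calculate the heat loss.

Q = 21.2 kW

Treat each layer as a resistance in series:
  R_fireclay brick = L/(kA) = 0.162/(1.06·16.7) = 0.009152 K/W
  R_castable refractory = L/(kA) = 0.216/(0.728·16.7) = 0.01777 K/W
  R_conv,out = 1/(hA) = 1/(6.38·16.7) = 0.009386 K/W
ΣR = 0.009152 + 0.01777 + 0.009386 = 0.03631 K/W
Q = ΔT/ΣR = (807 °C − 35.7 °C)/0.03631 = 21200 W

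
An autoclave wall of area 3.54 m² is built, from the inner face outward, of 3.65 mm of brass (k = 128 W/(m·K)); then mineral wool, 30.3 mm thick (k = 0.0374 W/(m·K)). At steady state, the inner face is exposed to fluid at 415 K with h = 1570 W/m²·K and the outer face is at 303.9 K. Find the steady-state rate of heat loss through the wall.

Treat each layer as a resistance in series:
  R_conv,in = 1/(hA) = 1/(1570·3.54) = 1.799×10^-4 K/W
  R_brass = L/(kA) = 0.00365/(128·3.54) = 8.055×10^-6 K/W
  R_mineral wool = L/(kA) = 0.0303/(0.0374·3.54) = 0.2289 K/W
ΣR = 1.799×10^-4 + 8.055×10^-6 + 0.2289 = 0.2291 K/W
Q = ΔT/ΣR = (415 K − 303.9 K)/0.2291 = 485 W

Q = 485 W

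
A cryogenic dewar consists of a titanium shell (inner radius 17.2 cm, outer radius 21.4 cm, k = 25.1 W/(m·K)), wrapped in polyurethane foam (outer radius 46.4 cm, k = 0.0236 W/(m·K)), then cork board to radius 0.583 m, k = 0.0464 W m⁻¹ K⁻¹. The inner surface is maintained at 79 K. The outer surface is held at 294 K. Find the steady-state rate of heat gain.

Resistance network (inner→outer):
  R_titanium = (1/0.172 − 1/0.214)/(4πk) = 1.141/(4π·25.1) = 0.003618 K/W
  R_polyurethane foam = (1/0.214 − 1/0.464)/(4πk) = 2.518/(4π·0.0236) = 8.490 K/W
  R_cork board = (1/0.464 − 1/0.583)/(4πk) = 0.4399/(4π·0.0464) = 0.7545 K/W
ΣR = 0.003618 + 8.490 + 0.7545 = 9.248 K/W
Q = ΔT/ΣR = (79 K − 294 K)/9.248 = -23.2 W
(Negative Q ⇒ heat flows inward; heat gain = 23.2 W.)

Q = 23.2 W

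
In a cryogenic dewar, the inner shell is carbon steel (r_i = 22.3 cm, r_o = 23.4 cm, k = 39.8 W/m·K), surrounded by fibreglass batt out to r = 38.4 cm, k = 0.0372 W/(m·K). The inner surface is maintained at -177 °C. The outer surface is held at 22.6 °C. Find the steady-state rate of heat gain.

Treat each layer as a resistance in series:
  R_carbon steel = (1/0.223 − 1/0.234)/(4πk) = 0.2108/(4π·39.8) = 4.215×10^-4 K/W
  R_fibreglass batt = (1/0.234 − 1/0.384)/(4πk) = 1.669/(4π·0.0372) = 3.571 K/W
ΣR = 4.215×10^-4 + 3.571 = 3.571 K/W
Q = ΔT/ΣR = (-177 °C − 22.6 °C)/3.571 = -55.9 W
(Negative Q ⇒ heat flows inward; heat gain = 55.9 W.)

Q = 55.9 W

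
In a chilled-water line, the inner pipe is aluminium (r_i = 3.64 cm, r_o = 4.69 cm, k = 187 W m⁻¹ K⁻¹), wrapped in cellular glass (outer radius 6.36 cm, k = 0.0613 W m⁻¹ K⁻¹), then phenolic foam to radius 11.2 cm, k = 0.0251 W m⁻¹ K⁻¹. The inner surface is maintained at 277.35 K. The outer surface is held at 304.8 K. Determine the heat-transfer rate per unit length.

Q' = 6.27 W/m

Series thermal resistances, inner to outer:
  R'_aluminium = ln(0.0469/0.0364)/(2πk) = 0.2534/(2π·187) = 2.157×10^-4 m·K/W
  R'_cellular glass = ln(0.0636/0.0469)/(2πk) = 0.3046/(2π·0.0613) = 0.7908 m·K/W
  R'_phenolic foam = ln(0.112/0.0636)/(2πk) = 0.5659/(2π·0.0251) = 3.588 m·K/W
ΣR = 2.157×10^-4 + 0.7908 + 3.588 = 4.379 m·K/W
Q' = ΔT/ΣR = (277.35 K − 304.8 K)/4.379 = -6.27 W/m
(Negative Q' ⇒ heat flows inward; heat gain = 6.27 W/m.)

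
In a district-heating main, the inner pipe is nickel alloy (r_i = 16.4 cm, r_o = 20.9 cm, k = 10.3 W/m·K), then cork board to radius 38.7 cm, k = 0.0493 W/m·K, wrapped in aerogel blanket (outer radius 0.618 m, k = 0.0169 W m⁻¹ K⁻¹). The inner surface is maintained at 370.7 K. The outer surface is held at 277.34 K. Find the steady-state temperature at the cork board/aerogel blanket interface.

T = 341.6 K

Treat each layer as a resistance in series:
  R'_nickel alloy = ln(0.209/0.164)/(2πk) = 0.2425/(2π·10.3) = 0.003747 m·K/W
  R'_cork board = ln(0.387/0.209)/(2πk) = 0.6161/(2π·0.0493) = 1.989 m·K/W
  R'_aerogel blanket = ln(0.618/0.387)/(2πk) = 0.4681/(2π·0.0169) = 4.408 m·K/W
ΣR = 0.003747 + 1.989 + 4.408 = 6.401 m·K/W
Q' = ΔT/ΣR = (370.7 K − 277.34 K)/6.401 = 14.59 W/m
From the inner boundary to the cork board/aerogel blanket interface, ΣR_partial = 1.993 m·K/W.
T_interface = T_in − Q'·ΣR_partial = 370.7 K − (14.59)(1.993) = 341.6 K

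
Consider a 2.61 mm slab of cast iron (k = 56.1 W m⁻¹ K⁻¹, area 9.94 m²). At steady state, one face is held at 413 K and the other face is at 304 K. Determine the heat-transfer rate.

Q = 2.33×10^7 W

Q = kA·ΔT/L = 56.1 × 9.94 × |413 K − 304 K| / 0.00261 = 2.33×10^7 W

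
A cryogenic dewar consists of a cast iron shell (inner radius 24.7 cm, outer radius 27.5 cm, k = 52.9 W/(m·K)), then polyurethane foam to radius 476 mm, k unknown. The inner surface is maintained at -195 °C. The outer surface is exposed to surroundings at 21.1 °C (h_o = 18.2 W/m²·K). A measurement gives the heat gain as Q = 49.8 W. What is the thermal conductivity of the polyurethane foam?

ΣR = ΔT/Q = |-195 − 21.1|/49.8 = 4.339 K/W
Known resistances:
  R_cast iron = (1/0.247 − 1/0.275)/(4πk) = 0.4122/(4π·52.9) = 6.201×10^-4 K/W
  R_conv,out = 1/(4πr²h) = 1/(4π·0.476²·18.2) = 0.01930 K/W
R_polyurethane foam = ΣR − ΣR_known = 4.339 − 0.01992 = 4.319 K/W
(1/r₁−1/r₂)/(4πk) = 4.319 ⇒ k = 1.536/(4π·4.319) = 0.0283 W/m·K

k = 0.0283 W/m·K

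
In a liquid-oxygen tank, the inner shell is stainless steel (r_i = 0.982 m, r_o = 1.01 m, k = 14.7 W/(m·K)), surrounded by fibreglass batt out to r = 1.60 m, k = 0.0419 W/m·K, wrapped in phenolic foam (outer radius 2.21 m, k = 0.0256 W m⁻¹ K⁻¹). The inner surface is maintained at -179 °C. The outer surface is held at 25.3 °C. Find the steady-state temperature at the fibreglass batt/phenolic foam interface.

Treat each layer as a resistance in series:
  R_stainless steel = (1/0.982 − 1/1.01)/(4πk) = 0.02823/(4π·14.7) = 1.528×10^-4 K/W
  R_fibreglass batt = (1/1.01 − 1/1.60)/(4πk) = 0.3651/(4π·0.0419) = 0.6934 K/W
  R_phenolic foam = (1/1.60 − 1/2.21)/(4πk) = 0.1725/(4π·0.0256) = 0.5363 K/W
ΣR = 1.528×10^-4 + 0.6934 + 0.5363 = 1.230 K/W
Q = ΔT/ΣR = (-179 °C − 25.3 °C)/1.230 = -166.1 W
From the inner boundary to the fibreglass batt/phenolic foam interface, ΣR_partial = 0.6936 K/W.
T_interface = T_in − Q·ΣR_partial = -179 °C − (-166.1)(0.6936) = -63.8 °C

T = -63.8 °C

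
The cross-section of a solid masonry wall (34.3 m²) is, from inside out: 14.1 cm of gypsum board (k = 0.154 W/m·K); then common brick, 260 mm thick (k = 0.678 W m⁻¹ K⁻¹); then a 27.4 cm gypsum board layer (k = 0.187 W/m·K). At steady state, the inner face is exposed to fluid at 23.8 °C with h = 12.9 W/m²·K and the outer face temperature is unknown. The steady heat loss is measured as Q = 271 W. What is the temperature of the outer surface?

Sum the resistances:
  R_conv,in = 1/(hA) = 1/(12.9·34.3) = 0.002260 K/W
  R_gypsum board = L/(kA) = 0.141/(0.154·34.3) = 0.02669 K/W
  R_common brick = L/(kA) = 0.260/(0.678·34.3) = 0.01118 K/W
  R_gypsum board = L/(kA) = 0.274/(0.187·34.3) = 0.04272 K/W
ΣR = 0.08285 K/W
ΔT = Q·ΣR = 271 × 0.08285 = 22.45 K
Heat flows outward, so T_out = T_in − ΔT = 23.8 − 22.45 = 1.35 °C

T_out = 1.35 °C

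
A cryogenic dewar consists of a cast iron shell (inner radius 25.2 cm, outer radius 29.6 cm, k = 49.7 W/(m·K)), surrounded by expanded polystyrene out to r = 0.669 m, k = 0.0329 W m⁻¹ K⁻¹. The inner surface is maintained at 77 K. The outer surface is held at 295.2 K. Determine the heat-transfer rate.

Q = 47.9 W

Series thermal resistances, inner to outer:
  R_cast iron = (1/0.252 − 1/0.296)/(4πk) = 0.5899/(4π·49.7) = 9.445×10^-4 K/W
  R_expanded polystyrene = (1/0.296 − 1/0.669)/(4πk) = 1.884/(4π·0.0329) = 4.556 K/W
ΣR = 9.445×10^-4 + 4.556 = 4.557 K/W
Q = ΔT/ΣR = (77 K − 295.2 K)/4.557 = -47.9 W
(Negative Q ⇒ heat flows inward; heat gain = 47.9 W.)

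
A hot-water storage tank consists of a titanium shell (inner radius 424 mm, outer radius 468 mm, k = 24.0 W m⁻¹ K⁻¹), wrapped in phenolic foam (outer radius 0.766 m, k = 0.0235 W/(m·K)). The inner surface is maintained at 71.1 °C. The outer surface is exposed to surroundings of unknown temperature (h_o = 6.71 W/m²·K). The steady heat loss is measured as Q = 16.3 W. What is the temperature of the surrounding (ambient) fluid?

T_out = 24.9 °C

Series resistances:
  R_titanium = (1/0.424 − 1/0.468)/(4πk) = 0.2217/(4π·24.0) = 7.352×10^-4 K/W
  R_phenolic foam = (1/0.468 − 1/0.766)/(4πk) = 0.8313/(4π·0.0235) = 2.815 K/W
  R_conv,out = 1/(4πr²h) = 1/(4π·0.766²·6.71) = 0.02021 K/W
ΣR = 2.836 K/W
ΔT = Q·ΣR = 16.3 × 2.836 = 46.23 K
Heat flows outward, so T_out = T_in − ΔT = 71.1 − 46.23 = 24.9 °C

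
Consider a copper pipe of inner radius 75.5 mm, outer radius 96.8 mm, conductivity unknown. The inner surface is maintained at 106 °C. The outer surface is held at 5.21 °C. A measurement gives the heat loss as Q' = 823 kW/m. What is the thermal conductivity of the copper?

ΣR = ΔT/Q' = |106 − 5.21|/8.23×10^5 = 1.225×10^-4 m·K/W
ln(r₂/r₁)/(2πk) = 1.225×10^-4 ⇒ k = 0.2485/(2π·1.225×10^-4) = 323 W/m·K

k = 323 W/m·K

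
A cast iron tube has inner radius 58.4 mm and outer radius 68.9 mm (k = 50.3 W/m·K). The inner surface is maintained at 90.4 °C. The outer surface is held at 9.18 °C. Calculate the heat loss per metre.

Q' = 1.55×10^5 W/m

Q' = 2πk·ΔT/ln(r₂/r₁) = 2π × 50.3 × 81.22 / ln(0.0689/0.0584) = 1.55×10^5 W/m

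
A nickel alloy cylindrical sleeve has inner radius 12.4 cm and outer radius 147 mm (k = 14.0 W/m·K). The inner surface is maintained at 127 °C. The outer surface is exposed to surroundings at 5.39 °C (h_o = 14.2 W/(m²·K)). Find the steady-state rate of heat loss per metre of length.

Q' = 1560 W/m

Series thermal resistances, inner to outer:
  R'_nickel alloy = ln(0.147/0.124)/(2πk) = 0.1702/(2π·14.0) = 0.001934 m·K/W
  R'_conv,out = 1/(2πr h) = 1/(2π·0.147·14.2) = 0.07625 m·K/W
ΣR = 0.001934 + 0.07625 = 0.07818 m·K/W
Q' = ΔT/ΣR = (127 °C − 5.39 °C)/0.07818 = 1560 W/m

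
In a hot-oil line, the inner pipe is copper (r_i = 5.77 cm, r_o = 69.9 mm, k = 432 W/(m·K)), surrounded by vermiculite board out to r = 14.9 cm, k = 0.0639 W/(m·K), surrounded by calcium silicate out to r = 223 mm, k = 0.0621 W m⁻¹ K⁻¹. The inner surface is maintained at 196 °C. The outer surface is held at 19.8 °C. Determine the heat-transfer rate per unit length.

Treat each layer as a resistance in series:
  R'_copper = ln(0.0699/0.0577)/(2πk) = 0.1918/(2π·432) = 7.066×10^-5 m·K/W
  R'_vermiculite board = ln(0.149/0.0699)/(2πk) = 0.7569/(2π·0.0639) = 1.885 m·K/W
  R'_calcium silicate = ln(0.223/0.149)/(2πk) = 0.4032/(2π·0.0621) = 1.033 m·K/W
ΣR = 7.066×10^-5 + 1.885 + 1.033 = 2.918 m·K/W
Q' = ΔT/ΣR = (196 °C − 19.8 °C)/2.918 = 60.4 W/m

Q' = 60.4 W/m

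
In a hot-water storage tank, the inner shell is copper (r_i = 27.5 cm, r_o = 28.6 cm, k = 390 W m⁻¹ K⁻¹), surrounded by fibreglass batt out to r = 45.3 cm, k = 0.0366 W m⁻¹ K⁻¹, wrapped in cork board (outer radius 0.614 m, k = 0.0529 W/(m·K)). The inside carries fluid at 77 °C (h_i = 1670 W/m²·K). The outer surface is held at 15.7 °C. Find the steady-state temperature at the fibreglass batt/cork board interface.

Resistance network (inner→outer):
  R_conv,in = 1/(4πr²h) = 1/(4π·0.275²·1670) = 6.301×10^-4 K/W
  R_copper = (1/0.275 − 1/0.286)/(4πk) = 0.1399/(4π·390) = 2.854×10^-5 K/W
  R_fibreglass batt = (1/0.286 − 1/0.453)/(4πk) = 1.289/(4π·0.0366) = 2.803 K/W
  R_cork board = (1/0.453 − 1/0.614)/(4πk) = 0.5788/(4π·0.0529) = 0.8708 K/W
ΣR = 6.301×10^-4 + 2.854×10^-5 + 2.803 + 0.8708 = 3.674 K/W
Q = ΔT/ΣR = (77 °C − 15.7 °C)/3.674 = 16.68 W
From the inner boundary to the fibreglass batt/cork board interface, ΣR_partial = 2.804 K/W.
T_interface = T_in − Q·ΣR_partial = 77 °C − (16.68)(2.804) = 30.2 °C

T = 30.2 °C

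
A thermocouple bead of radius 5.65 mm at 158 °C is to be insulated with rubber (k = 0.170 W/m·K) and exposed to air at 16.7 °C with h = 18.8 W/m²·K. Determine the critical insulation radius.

For a sphere, r_cr = 2k_ins/h = 2·0.170/18.8 = 0.0181 m = 1.81 cm

r_cr = 1.81 cm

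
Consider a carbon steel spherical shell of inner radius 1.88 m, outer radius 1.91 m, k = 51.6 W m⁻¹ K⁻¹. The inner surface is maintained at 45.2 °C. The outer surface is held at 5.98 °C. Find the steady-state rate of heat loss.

Q = 4πk·ΔT/(1/r₁ − 1/r₂) = 4π × 51.6 × 39.22 / (1/1.88 − 1/1.91) = 3.04×10^6 W

Q = 3040 kW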